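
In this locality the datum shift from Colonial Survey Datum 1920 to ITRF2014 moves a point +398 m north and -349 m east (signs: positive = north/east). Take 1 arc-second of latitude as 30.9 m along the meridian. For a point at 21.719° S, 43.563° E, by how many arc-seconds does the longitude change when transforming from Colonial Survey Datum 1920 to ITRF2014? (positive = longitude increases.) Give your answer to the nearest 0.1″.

Δλ = -12.2″

At latitude -21.719°, cos φ = 0.929010.
1″ of longitude at this latitude = 30.90 × cos φ = 28.7064 m, so Δλ = -349.0 / 28.7064 = -12.158″.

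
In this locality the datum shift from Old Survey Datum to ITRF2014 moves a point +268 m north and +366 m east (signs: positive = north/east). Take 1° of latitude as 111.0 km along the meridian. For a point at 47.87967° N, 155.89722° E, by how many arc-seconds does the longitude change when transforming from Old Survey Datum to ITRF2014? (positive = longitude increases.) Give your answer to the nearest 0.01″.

Δλ = 17.70″

At latitude 47.87967°, cos φ = 0.670690.
1° of longitude at this latitude = 111.0 × cos φ = 74.45 km, so Δλ = 366.0 / 74446.6 = 0.0049163° = 17.699″.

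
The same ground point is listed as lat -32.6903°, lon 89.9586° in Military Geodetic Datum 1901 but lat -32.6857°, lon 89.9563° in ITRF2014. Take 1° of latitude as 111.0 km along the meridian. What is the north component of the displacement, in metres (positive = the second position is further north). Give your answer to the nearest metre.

ΔN = 511 m

Δφ = -32.6857° − -32.6903° = +0.0046°; Δλ = 89.9563° − 89.9586° = -0.0023°.
ΔN = Δφ × 111000 = 510.6 m; ΔE = Δλ × 111000 × cos(-32.6903°) = -0.0023 × 111000 × 0.841602 = -214.9 m.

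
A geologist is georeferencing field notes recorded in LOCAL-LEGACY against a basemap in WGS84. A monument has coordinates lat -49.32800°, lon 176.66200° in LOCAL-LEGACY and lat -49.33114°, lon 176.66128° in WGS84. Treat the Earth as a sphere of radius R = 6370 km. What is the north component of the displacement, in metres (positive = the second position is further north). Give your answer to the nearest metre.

Δφ = -49.33114° − -49.32800° = -0.00314°; Δλ = 176.66128° − 176.66200° = -0.00072°.
1° along a meridian = πR/180 = 111177 m.
ΔN = Δφ × 111177 = -349.1 m; ΔE = Δλ × 111177 × cos(-49.32800°) = -0.00072 × 111177 × 0.651728 = -52.2 m.

ΔN = -349 m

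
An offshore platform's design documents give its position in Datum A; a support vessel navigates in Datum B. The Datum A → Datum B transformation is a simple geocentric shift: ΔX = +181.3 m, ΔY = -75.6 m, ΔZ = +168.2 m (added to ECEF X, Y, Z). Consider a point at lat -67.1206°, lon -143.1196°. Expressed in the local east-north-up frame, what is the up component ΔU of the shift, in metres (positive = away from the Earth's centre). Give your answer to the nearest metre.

At φ = -67.1206°, λ = -143.1196°: sin φ = -0.921325, cos φ = 0.388793, sin λ = -0.600147, cos λ = -0.799890.
ΔU = cos φ cos λ·ΔX + cos φ sin λ·ΔY + sin φ·ΔZ = (0.388793)(-0.799890)(181.3) + (0.388793)(-0.600147)(-75.6) + (-0.921325)(168.2) = -193.71 m.

ΔU = -194 m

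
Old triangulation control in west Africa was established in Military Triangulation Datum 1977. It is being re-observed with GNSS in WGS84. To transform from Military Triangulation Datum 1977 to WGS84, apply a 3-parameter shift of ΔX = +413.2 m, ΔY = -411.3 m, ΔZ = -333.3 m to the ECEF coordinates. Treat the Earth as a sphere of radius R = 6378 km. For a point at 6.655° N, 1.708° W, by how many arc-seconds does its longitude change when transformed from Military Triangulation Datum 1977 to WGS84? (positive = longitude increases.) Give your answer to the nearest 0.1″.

Δλ = -13.0″

sin φ = 0.115891, cos φ = 0.993262, sin λ = -0.029806, cos λ = 0.999556.
East component: ΔE = −sin λ·ΔX + cos λ·ΔY = −(-0.029806)(413.2) + (0.999556)(-411.3) = -398.80 m.
1° of latitude spans πR/180 = 111317 m; at latitude φ, 1° of longitude spans that × cos φ = 110567.0 m, so Δλ = -398.80 / 110567.0 × 3600 = -12.985″.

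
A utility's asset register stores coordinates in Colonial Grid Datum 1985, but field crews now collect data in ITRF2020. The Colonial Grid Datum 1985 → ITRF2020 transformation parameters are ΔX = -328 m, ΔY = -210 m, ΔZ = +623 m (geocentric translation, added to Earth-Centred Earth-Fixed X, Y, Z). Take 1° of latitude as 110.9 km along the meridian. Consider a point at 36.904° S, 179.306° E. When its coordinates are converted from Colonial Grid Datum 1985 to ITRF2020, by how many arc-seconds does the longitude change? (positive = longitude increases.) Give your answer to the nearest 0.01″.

Δλ = 8.69″

sin φ = -0.600476, cos φ = 0.799643, sin λ = 0.012112, cos λ = -0.999927.
East component: ΔE = −sin λ·ΔX + cos λ·ΔY = −(0.012112)(-328) + (-0.999927)(-210) = 213.96 m.
1° of latitude spans 110900 m; at latitude φ, 1° of longitude spans that × cos φ = 88680.4 m, so Δλ = 213.96 / 88680.4 × 3600 = 8.686″.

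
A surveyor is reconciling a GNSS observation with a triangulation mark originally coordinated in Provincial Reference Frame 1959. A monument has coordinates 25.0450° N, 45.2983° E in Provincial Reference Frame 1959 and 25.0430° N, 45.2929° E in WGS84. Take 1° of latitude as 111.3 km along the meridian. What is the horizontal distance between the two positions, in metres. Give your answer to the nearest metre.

Δφ = 25.0430° − 25.0450° = -0.0020°; Δλ = 45.2929° − 45.2983° = -0.0054°.
ΔN = Δφ × 111300 = -222.6 m; ΔE = Δλ × 111300 × cos(25.0450°) = -0.0054 × 111300 × 0.905976 = -544.5 m.
Distance = √(ΔE² + ΔN²) = √((-544.5)² + (-222.6)²) = 588.3 m.

588 m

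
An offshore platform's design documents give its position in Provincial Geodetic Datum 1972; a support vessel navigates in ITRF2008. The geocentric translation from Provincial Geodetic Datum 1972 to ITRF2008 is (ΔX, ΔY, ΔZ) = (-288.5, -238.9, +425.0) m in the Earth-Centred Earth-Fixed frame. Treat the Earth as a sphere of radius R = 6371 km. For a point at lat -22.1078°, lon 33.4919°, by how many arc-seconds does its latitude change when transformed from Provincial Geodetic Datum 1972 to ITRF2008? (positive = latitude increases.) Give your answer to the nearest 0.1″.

Δφ = 8.2″

sin φ = -0.376350, cos φ = 0.926477, sin λ = 0.551819, cos λ = 0.833964.
North component: ΔN = −sin φ cos λ·ΔX − sin φ sin λ·ΔY + cos φ·ΔZ = −(-0.376350)(0.833964)(-288.5) − (-0.376350)(0.551819)(-238.9) + (0.926477)(425.0) = 253.59 m.
1° of latitude spans πR/180 = 111195 m, so Δφ = 253.59 / 111195 × 3600 = 8.210″.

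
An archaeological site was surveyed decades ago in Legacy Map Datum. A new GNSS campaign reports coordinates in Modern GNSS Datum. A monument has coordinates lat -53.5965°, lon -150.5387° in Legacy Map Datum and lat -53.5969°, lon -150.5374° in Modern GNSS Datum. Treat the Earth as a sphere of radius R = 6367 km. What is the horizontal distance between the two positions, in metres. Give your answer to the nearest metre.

97 m

Δφ = -53.5969° − -53.5965° = -0.0004°; Δλ = -150.5374° − -150.5387° = +0.0013°.
1° along a meridian = πR/180 = 111125 m.
ΔN = Δφ × 111125 = -44.5 m; ΔE = Δλ × 111125 × cos(-53.5965°) = +0.0013 × 111125 × 0.593468 = 85.7 m.
Distance = √(ΔE² + ΔN²) = √(85.7² + (-44.5)²) = 96.6 m.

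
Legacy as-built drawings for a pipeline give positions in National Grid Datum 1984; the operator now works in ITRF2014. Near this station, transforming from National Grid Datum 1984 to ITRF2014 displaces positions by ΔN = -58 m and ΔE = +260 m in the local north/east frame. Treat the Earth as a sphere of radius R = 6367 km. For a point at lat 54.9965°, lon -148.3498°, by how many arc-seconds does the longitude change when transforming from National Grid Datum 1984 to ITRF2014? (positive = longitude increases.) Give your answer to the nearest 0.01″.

Δλ = 14.68″

At latitude 54.9965°, cos φ = 0.573626.
One radian of longitude at latitude φ spans R cos φ, so Δλ = ΔE / (R cos φ) = 260.0 / (6367000 × 0.573626) = 7.1188e-05 rad = 14.684″.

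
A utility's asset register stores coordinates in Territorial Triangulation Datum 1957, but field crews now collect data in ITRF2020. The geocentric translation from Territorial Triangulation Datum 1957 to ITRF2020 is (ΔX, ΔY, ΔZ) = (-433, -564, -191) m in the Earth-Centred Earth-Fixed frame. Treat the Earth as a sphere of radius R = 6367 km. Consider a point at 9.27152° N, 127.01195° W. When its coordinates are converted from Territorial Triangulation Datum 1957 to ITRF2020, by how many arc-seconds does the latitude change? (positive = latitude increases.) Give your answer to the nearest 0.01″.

Δφ = -9.82″

sin φ = 0.161113, cos φ = 0.986936, sin λ = -0.798510, cos λ = -0.601982.
North component: ΔN = −sin φ cos λ·ΔX − sin φ sin λ·ΔY + cos φ·ΔZ = −(0.161113)(-0.601982)(-433) − (0.161113)(-0.798510)(-564) + (0.986936)(-191) = -303.06 m.
1° of latitude spans πR/180 = 111125 m, so Δφ = -303.06 / 111125 × 3600 = -9.818″.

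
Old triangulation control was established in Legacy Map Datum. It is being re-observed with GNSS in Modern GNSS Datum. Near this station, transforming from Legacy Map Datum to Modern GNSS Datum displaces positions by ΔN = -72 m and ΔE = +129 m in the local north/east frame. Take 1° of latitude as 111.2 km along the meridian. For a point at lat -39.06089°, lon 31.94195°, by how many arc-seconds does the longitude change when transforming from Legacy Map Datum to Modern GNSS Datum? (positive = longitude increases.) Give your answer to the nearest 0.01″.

Δλ = 5.38″

At latitude -39.06089°, cos φ = 0.776477.
1° of longitude at this latitude = 111.2 × cos φ = 86.34 km, so Δλ = 129.0 / 86344.2 = 0.0014940° = 5.378″.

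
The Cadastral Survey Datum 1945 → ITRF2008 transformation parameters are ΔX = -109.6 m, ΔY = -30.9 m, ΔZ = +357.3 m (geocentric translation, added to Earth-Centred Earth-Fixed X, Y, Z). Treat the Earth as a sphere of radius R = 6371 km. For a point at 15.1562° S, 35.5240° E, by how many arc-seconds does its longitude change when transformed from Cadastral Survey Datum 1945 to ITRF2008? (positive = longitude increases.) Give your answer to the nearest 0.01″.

Δλ = 1.29″

sin φ = -0.261451, cos φ = 0.965217, sin λ = 0.581044, cos λ = 0.813872.
East component: ΔE = −sin λ·ΔX + cos λ·ΔY = −(0.581044)(-109.6) + (0.813872)(-30.9) = 38.53 m.
1° of latitude spans πR/180 = 111195 m; at latitude φ, 1° of longitude spans that × cos φ = 107327.2 m, so Δλ = 38.53 / 107327.2 × 3600 = 1.293″.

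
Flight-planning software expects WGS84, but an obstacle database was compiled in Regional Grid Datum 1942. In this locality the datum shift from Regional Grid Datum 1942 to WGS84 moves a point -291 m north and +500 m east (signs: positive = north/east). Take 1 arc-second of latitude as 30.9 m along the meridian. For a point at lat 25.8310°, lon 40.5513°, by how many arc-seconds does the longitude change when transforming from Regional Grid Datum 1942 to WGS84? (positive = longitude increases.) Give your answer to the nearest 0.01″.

At latitude 25.8310°, cos φ = 0.900083.
1″ of longitude at this latitude = 30.90 × cos φ = 27.8126 m, so Δλ = 500.0 / 27.8126 = 17.977″.

Δλ = 17.98″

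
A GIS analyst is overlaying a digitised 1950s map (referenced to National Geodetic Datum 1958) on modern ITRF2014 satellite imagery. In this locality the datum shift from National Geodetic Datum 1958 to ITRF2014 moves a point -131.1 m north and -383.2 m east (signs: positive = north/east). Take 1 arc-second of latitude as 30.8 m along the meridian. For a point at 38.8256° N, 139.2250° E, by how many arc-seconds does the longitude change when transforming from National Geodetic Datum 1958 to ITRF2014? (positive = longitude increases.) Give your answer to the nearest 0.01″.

Δλ = -15.97″

At latitude 38.8256°, cos φ = 0.779058.
1″ of longitude at this latitude = 30.80 × cos φ = 23.9950 m, so Δλ = -383.2 / 23.9950 = -15.970″.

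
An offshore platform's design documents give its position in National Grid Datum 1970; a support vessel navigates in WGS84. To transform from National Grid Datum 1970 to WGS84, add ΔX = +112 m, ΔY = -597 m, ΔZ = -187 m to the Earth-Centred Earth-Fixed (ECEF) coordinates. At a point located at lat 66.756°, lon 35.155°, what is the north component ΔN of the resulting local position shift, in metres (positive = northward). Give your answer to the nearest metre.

At φ = 66.756°, λ = 35.155°: sin φ = 0.918833, cos φ = 0.394648, sin λ = 0.575790, cos λ = 0.817597.
ΔN = −sin φ cos λ·ΔX − sin φ sin λ·ΔY + cos φ·ΔZ = −(0.918833)(0.817597)(112) − (0.918833)(0.575790)(-597) + (0.394648)(-187) = 157.91 m.

ΔN = 158 m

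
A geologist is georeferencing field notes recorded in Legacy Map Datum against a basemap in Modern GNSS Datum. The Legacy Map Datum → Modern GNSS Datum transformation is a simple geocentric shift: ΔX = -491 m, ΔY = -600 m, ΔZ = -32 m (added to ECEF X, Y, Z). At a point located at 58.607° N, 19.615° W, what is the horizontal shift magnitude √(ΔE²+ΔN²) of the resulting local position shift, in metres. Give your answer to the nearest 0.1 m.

At φ = 58.607°, λ = -19.615°: sin φ = 0.853614, cos φ = 0.520905, sin λ = -0.335698, cos λ = 0.941970.
ΔE = −sin λ·ΔX + cos λ·ΔY = −(-0.335698)·(-491) + (0.941970)·(-600) = -730.01 m.
ΔN = −sin φ cos λ·ΔX − sin φ sin λ·ΔY + cos φ·ΔZ = −(0.853614)(0.941970)(-491) − (0.853614)(-0.335698)(-600) + (0.520905)(-32) = 206.20 m.
Horizontal magnitude = √(ΔE² + ΔN²) = √((-730.01)² + 206.20²) = 758.57 m.

758.6 m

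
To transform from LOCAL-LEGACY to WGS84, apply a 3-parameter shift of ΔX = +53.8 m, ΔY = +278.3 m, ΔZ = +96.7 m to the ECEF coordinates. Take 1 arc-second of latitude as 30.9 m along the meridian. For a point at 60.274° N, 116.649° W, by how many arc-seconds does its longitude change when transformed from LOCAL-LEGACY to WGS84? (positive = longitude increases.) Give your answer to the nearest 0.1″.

Δλ = -5.0″

sin φ = 0.868407, cos φ = 0.495853, sin λ = -0.893771, cos λ = -0.448524.
East component: ΔE = −sin λ·ΔX + cos λ·ΔY = −(-0.893771)(53.8) + (-0.448524)(278.3) = -76.74 m.
1° of latitude spans 3600 × 30.90 = 111240 m; at latitude φ, 1° of longitude spans that × cos φ = 55158.7 m, so Δλ = -76.74 / 55158.7 × 3600 = -5.008″.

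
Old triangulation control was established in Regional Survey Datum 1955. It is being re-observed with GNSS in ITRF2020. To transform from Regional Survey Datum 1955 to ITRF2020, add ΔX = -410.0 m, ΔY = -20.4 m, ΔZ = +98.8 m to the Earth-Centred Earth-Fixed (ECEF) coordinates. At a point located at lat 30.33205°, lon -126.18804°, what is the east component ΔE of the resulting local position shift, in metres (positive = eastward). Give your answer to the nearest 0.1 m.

ΔE = -318.9 m

The local east axis at (φ, λ) is (−sin λ, cos λ, 0), so ΔE = −sin(-126.18804°)·(-410.0) + cos(-126.18804°)·(-20.4) = -318.86 m.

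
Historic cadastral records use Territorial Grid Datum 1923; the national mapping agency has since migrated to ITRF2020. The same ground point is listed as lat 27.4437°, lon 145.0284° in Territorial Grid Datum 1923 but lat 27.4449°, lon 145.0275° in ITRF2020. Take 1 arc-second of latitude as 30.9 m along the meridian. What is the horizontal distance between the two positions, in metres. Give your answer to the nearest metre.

160 m

Δφ = 27.4449° − 27.4437° = +0.0012°; Δλ = 145.0275° − 145.0284° = -0.0009°.
1° of latitude = 3600 × 30.90 = 111240 m.
ΔN = Δφ × 111240 = 133.5 m; ΔE = Δλ × 111240 × cos(27.4437°) = -0.0009 × 111240 × 0.887464 = -88.8 m.
Distance = √(ΔE² + ΔN²) = √((-88.8)² + 133.5²) = 160.4 m.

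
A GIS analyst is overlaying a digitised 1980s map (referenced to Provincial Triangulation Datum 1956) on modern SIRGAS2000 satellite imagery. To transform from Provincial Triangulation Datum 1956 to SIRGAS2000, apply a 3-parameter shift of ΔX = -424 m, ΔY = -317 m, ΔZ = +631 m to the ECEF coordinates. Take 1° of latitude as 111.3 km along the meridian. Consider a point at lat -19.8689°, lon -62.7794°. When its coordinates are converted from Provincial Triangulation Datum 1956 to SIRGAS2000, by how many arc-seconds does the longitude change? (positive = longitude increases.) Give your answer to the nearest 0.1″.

sin φ = -0.339869, cos φ = 0.940473, sin λ = -0.889252, cos λ = 0.457418.
East component: ΔE = −sin λ·ΔX + cos λ·ΔY = −(-0.889252)(-424) + (0.457418)(-317) = -522.04 m.
1° of latitude spans 111300 m; at latitude φ, 1° of longitude spans that × cos φ = 104674.6 m, so Δλ = -522.04 / 104674.6 × 3600 = -17.954″.

Δλ = -18.0″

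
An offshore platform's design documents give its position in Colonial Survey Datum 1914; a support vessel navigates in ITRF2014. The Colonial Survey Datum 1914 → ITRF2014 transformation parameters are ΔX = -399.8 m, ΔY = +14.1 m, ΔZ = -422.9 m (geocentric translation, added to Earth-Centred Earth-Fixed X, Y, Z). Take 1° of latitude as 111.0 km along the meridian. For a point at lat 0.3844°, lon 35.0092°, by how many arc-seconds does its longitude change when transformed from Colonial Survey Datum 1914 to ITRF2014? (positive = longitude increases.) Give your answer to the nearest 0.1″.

sin φ = 0.006709, cos φ = 0.999977, sin λ = 0.573708, cos λ = 0.819060.
East component: ΔE = −sin λ·ΔX + cos λ·ΔY = −(0.573708)(-399.8) + (0.819060)(14.1) = 240.92 m.
1° of latitude spans 111000 m; at latitude φ, 1° of longitude spans that × cos φ = 110997.5 m, so Δλ = 240.92 / 110997.5 × 3600 = 7.814″.

Δλ = 7.8″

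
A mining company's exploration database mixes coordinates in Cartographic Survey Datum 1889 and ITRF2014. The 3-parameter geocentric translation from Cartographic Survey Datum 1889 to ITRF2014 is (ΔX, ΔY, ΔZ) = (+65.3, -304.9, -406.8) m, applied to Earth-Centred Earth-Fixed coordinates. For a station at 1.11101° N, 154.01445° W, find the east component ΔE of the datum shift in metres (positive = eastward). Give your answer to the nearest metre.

ΔE = 303 m

The local east axis at (φ, λ) is (−sin λ, cos λ, 0), so ΔE = −sin(-154.01445°)·65.3 + cos(-154.01445°)·(-304.9) = 302.69 m.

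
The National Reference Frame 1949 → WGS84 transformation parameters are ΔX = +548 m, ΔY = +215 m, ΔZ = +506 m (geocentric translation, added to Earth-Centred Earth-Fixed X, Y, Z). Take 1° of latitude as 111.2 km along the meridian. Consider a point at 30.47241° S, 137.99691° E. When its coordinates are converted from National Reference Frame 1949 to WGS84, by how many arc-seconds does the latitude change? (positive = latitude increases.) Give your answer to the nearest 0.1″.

sin φ = -0.507123, cos φ = 0.861873, sin λ = 0.669171, cos λ = -0.743109.
North component: ΔN = −sin φ cos λ·ΔX − sin φ sin λ·ΔY + cos φ·ΔZ = −(-0.507123)(-0.743109)(548) − (-0.507123)(0.669171)(215) + (0.861873)(506) = 302.56 m.
1° of latitude spans 111200 m, so Δφ = 302.56 / 111200 × 3600 = 9.795″.

Δφ = 9.8″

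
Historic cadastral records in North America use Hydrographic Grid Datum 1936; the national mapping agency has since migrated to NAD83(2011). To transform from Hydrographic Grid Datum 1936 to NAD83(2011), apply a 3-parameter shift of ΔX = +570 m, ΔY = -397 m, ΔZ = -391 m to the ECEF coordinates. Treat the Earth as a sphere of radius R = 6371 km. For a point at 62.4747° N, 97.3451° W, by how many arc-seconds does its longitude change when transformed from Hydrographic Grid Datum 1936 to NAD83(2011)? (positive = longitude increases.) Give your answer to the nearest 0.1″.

sin φ = 0.886807, cos φ = 0.462140, sin λ = -0.991794, cos λ = -0.127845.
East component: ΔE = −sin λ·ΔX + cos λ·ΔY = −(-0.991794)(570) + (-0.127845)(-397) = 616.08 m.
1° of latitude spans πR/180 = 111195 m; at latitude φ, 1° of longitude spans that × cos φ = 51387.7 m, so Δλ = 616.08 / 51387.7 × 3600 = 43.160″.

Δλ = 43.2″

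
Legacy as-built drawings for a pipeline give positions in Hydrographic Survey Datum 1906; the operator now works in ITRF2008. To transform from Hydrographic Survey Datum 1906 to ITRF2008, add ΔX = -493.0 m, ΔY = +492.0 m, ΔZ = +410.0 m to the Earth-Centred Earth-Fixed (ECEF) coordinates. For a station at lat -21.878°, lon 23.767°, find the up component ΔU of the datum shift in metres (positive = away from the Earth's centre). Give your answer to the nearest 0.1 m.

The local up (radial) axis is (cos φ cos λ, cos φ sin λ, sin φ), giving ΔU = -418.695 + 184.004 − 152.779 = -387.47 m.

ΔU = -387.5 m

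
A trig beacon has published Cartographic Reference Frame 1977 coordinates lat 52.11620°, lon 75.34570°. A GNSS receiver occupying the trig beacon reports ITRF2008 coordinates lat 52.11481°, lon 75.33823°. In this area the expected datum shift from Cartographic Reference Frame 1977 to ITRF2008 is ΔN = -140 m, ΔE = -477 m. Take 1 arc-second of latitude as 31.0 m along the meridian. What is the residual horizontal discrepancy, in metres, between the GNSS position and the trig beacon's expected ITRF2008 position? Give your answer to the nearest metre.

38 m

Observed coordinate differences: Δφ = -0.00139°, Δλ = -0.00747°.
Converting to metres (1° lat = 111600 m, cos φ = 0.614062): observed ΔN = -155.1 m, observed ΔE = -511.9 m.
Subtracting the expected shift leaves a residual of -155.1 − (-140) = -15.1 m north and -511.9 − (-477) = -34.9 m east.
Residual distance = √((-15.1)² + (-34.9)²) = 38.0 m.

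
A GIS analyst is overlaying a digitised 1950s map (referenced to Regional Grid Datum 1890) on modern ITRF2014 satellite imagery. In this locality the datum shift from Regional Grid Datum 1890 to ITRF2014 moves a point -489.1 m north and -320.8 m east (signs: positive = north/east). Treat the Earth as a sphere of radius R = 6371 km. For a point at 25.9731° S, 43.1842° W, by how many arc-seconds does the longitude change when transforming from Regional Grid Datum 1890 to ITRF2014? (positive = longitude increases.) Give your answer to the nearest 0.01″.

Δλ = -11.55″

At latitude -25.9731°, cos φ = 0.899000.
One radian of longitude at latitude φ spans R cos φ, so Δλ = ΔE / (R cos φ) = -320.8 / (6371000 × 0.899000) = -5.6010e-05 rad = -11.553″.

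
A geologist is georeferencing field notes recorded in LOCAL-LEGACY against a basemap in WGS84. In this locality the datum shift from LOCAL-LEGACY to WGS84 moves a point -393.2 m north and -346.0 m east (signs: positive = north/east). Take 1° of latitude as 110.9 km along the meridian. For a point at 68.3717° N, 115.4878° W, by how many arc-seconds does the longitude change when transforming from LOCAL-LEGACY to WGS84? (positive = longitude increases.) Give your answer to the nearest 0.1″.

At latitude 68.3717°, cos φ = 0.368584.
1° of longitude at this latitude = 110.9 × cos φ = 40.88 km, so Δλ = -346.0 / 40875.9 = -0.0084646° = -30.473″.

Δλ = -30.5″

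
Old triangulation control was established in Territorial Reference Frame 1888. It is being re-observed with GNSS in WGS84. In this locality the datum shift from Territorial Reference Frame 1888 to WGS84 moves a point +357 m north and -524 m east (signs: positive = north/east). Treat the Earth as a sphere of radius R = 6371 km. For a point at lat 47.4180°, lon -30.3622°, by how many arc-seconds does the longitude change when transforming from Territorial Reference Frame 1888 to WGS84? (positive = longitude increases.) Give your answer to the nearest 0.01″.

At latitude 47.4180°, cos φ = 0.676645.
One radian of longitude at latitude φ spans R cos φ, so Δλ = ΔE / (R cos φ) = -524.0 / (6371000 × 0.676645) = -1.2155e-04 rad = -25.072″.

Δλ = -25.07″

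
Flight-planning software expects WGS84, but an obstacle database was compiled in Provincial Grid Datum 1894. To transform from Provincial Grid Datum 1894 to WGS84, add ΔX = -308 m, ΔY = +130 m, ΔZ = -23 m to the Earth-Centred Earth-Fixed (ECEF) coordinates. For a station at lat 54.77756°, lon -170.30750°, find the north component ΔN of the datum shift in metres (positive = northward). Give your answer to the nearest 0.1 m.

The local north axis is (−sin φ cos λ, −sin φ sin λ, cos φ), giving ΔN = -248.019 + 17.880 − 13.265 = -243.40 m.

ΔN = -243.4 m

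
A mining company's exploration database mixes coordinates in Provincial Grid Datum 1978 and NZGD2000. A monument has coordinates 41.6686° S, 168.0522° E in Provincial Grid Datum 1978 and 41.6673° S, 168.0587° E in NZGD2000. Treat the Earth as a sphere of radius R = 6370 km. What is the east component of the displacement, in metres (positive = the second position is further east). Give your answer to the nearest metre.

Δφ = -41.6673° − -41.6686° = +0.0013°; Δλ = 168.0587° − 168.0522° = +0.0065°.
1° along a meridian = πR/180 = 111177 m.
ΔN = Δφ × 111177 = 144.5 m; ΔE = Δλ × 111177 × cos(-41.6686°) = +0.0065 × 111177 × 0.747003 = 539.8 m.

ΔE = 540 m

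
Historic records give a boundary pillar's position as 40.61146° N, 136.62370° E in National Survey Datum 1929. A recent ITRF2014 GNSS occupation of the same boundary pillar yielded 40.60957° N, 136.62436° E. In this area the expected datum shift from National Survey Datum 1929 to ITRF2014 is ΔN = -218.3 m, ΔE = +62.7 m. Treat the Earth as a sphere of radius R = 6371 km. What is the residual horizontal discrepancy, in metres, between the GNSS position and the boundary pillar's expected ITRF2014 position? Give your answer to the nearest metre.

Observed coordinate differences: Δφ = -0.00189°, Δλ = +0.00066°.
Converting to metres (1° lat = 111195 m, cos φ = 0.759141): observed ΔN = -210.2 m, observed ΔE = 55.7 m.
Subtracting the expected shift leaves a residual of -210.2 − (-218.3) = 8.1 m north and 55.7 − (62.7) = -7.0 m east.
Residual distance = √(8.1² + (-7.0)²) = 10.7 m.

11 m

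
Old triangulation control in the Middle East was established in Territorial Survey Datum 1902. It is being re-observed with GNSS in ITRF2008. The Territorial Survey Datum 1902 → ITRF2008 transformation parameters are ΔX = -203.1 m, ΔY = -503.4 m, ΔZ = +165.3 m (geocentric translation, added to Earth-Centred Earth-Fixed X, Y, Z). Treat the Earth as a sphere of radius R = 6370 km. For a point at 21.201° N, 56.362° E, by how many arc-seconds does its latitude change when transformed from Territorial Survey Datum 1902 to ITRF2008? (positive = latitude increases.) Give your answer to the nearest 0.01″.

sin φ = 0.361641, cos φ = 0.932317, sin λ = 0.832554, cos λ = 0.553944.
North component: ΔN = −sin φ cos λ·ΔX − sin φ sin λ·ΔY + cos φ·ΔZ = −(0.361641)(0.553944)(-203.1) − (0.361641)(0.832554)(-503.4) + (0.932317)(165.3) = 346.37 m.
1° of latitude spans πR/180 = 111177 m, so Δφ = 346.37 / 111177 × 3600 = 11.216″.

Δφ = 11.22″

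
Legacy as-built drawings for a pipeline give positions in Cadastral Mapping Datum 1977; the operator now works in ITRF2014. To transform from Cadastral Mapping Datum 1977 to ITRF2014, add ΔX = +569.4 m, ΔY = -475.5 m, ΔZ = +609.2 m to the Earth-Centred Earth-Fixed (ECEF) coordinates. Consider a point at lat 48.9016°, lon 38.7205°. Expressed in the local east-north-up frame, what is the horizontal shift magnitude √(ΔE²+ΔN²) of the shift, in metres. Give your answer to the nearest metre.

783 m

At φ = 48.9016°, λ = 38.7205°: sin φ = 0.753582, cos φ = 0.657354, sin λ = 0.625522, cos λ = 0.780207.
ΔE = −sin λ·ΔX + cos λ·ΔY = −(0.625522)·(569.4) + (0.780207)·(-475.5) = -727.16 m.
ΔN = −sin φ cos λ·ΔX − sin φ sin λ·ΔY + cos φ·ΔZ = −(0.753582)(0.780207)(569.4) − (0.753582)(0.625522)(-475.5) + (0.657354)(609.2) = 289.82 m.
Horizontal magnitude = √(ΔE² + ΔN²) = √((-727.16)² + 289.82²) = 782.79 m.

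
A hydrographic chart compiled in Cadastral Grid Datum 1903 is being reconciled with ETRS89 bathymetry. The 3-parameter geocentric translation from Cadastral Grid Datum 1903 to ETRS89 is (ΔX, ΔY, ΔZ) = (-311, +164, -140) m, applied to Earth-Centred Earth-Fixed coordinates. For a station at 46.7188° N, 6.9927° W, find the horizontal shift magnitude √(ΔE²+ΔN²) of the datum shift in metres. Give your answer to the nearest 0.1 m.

At φ = 46.7188°, λ = -6.9927°: sin φ = 0.727998, cos φ = 0.685580, sin λ = -0.121743, cos λ = 0.992562.
ΔE = −sin λ·ΔX + cos λ·ΔY = −(-0.121743)·(-311) + (0.992562)·(164) = 124.92 m.
ΔN = −sin φ cos λ·ΔX − sin φ sin λ·ΔY + cos φ·ΔZ = −(0.727998)(0.992562)(-311) − (0.727998)(-0.121743)(164) + (0.685580)(-140) = 143.28 m.
Horizontal magnitude = √(ΔE² + ΔN²) = √(124.92² + 143.28²) = 190.09 m.

190.1 m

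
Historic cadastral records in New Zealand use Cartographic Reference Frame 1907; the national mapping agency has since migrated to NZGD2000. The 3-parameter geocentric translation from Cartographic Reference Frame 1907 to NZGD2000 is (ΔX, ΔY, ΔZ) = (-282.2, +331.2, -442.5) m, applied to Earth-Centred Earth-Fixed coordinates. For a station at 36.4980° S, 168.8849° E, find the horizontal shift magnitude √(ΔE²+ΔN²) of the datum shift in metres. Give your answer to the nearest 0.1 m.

310.9 m

The local east axis at (φ, λ) is (−sin λ, cos λ, 0), so ΔE = −sin(168.8849°)·(-282.2) + cos(168.8849°)·331.2 = -270.58 m.
The local north axis is (−sin φ cos λ, −sin φ sin λ, cos φ), giving ΔN = 164.703 + 37.977 − 355.716 = -153.04 m.
Horizontal magnitude = √(ΔE² + ΔN²) = √((-270.58)² + (-153.04)²) = 310.86 m.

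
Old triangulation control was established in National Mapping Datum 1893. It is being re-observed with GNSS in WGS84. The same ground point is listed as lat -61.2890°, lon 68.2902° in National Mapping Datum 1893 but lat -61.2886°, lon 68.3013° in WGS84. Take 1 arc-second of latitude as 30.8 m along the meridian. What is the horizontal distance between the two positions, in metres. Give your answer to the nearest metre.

Δφ = -61.2886° − -61.2890° = +0.0004°; Δλ = 68.3013° − 68.2902° = +0.0111°.
1° of latitude = 3600 × 30.80 = 110880 m.
ΔN = Δφ × 110880 = 44.4 m; ΔE = Δλ × 110880 × cos(-61.2890°) = +0.0111 × 110880 × 0.480392 = 591.3 m.
Distance = √(ΔE² + ΔN²) = √(591.3² + 44.4²) = 592.9 m.

593 m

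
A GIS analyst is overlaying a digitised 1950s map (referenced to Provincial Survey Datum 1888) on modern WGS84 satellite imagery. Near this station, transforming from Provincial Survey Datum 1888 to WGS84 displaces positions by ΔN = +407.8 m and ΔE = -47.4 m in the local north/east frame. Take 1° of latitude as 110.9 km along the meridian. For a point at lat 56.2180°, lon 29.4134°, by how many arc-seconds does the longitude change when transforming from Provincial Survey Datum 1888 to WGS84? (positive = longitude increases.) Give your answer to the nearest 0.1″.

At latitude 56.2180°, cos φ = 0.556035.
1° of longitude at this latitude = 110.9 × cos φ = 61.66 km, so Δλ = -47.4 / 61664.2 = -0.0007687° = -2.767″.

Δλ = -2.8″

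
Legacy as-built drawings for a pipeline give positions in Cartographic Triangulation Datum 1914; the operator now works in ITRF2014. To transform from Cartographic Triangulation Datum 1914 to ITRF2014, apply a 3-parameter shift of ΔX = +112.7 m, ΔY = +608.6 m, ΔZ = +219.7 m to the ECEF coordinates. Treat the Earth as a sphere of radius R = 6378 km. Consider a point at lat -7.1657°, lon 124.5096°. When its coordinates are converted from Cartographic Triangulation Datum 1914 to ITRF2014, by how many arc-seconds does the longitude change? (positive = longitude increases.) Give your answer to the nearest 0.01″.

sin φ = -0.124739, cos φ = 0.992190, sin λ = 0.824031, cos λ = -0.566544.
East component: ΔE = −sin λ·ΔX + cos λ·ΔY = −(0.824031)(112.7) + (-0.566544)(608.6) = -437.67 m.
1° of latitude spans πR/180 = 111317 m; at latitude φ, 1° of longitude spans that × cos φ = 110447.7 m, so Δλ = -437.67 / 110447.7 × 3600 = -14.266″.

Δλ = -14.27″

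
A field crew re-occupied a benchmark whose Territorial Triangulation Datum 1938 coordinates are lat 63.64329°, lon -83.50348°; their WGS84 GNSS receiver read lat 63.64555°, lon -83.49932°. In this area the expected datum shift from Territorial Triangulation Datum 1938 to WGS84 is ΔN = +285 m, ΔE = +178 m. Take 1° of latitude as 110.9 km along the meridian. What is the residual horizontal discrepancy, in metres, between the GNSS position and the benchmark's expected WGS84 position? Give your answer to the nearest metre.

Observed coordinate differences: Δφ = +0.00226°, Δλ = +0.00416°.
Converting to metres (1° lat = 110900 m, cos φ = 0.443958): observed ΔN = 250.6 m, observed ΔE = 204.8 m.
Subtracting the expected shift leaves a residual of 250.6 − (285) = -34.4 m north and 204.8 − (178) = 26.8 m east.
Residual distance = √((-34.4)² + 26.8²) = 43.6 m.

44 m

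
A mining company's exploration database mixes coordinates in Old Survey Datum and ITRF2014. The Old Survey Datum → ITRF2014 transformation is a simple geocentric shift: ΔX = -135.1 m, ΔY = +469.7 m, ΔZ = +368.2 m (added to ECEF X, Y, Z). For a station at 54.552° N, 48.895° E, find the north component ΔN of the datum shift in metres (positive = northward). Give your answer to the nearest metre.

At φ = 54.552°, λ = 48.895°: sin φ = 0.814642, cos φ = 0.579964, sin λ = 0.753506, cos λ = 0.657441.
ΔN = −sin φ cos λ·ΔX − sin φ sin λ·ΔY + cos φ·ΔZ = −(0.814642)(0.657441)(-135.1) − (0.814642)(0.753506)(469.7) + (0.579964)(368.2) = -2.42 m.

ΔN = -2 m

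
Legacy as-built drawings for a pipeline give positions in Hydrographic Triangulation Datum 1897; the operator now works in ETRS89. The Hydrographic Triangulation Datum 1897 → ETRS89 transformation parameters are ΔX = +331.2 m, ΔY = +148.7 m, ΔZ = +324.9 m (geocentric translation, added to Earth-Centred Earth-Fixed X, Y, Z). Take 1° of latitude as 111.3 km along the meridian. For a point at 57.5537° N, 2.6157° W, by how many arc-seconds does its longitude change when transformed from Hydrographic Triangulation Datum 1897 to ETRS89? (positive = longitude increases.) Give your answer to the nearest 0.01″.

sin φ = 0.843895, cos φ = 0.536509, sin λ = -0.045637, cos λ = 0.998958.
East component: ΔE = −sin λ·ΔX + cos λ·ΔY = −(-0.045637)(331.2) + (0.998958)(148.7) = 163.66 m.
1° of latitude spans 111300 m; at latitude φ, 1° of longitude spans that × cos φ = 59713.4 m, so Δλ = 163.66 / 59713.4 × 3600 = 9.867″.

Δλ = 9.87″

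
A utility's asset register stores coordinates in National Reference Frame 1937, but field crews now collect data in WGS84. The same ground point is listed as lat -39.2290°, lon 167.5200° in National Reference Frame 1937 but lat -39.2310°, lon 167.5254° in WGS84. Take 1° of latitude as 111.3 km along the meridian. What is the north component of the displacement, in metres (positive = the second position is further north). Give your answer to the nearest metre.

ΔN = -223 m

Δφ = -39.2310° − -39.2290° = -0.0020°; Δλ = 167.5254° − 167.5200° = +0.0054°.
ΔN = Δφ × 111300 = -222.6 m; ΔE = Δλ × 111300 × cos(-39.2290°) = +0.0054 × 111300 × 0.774624 = 465.6 m.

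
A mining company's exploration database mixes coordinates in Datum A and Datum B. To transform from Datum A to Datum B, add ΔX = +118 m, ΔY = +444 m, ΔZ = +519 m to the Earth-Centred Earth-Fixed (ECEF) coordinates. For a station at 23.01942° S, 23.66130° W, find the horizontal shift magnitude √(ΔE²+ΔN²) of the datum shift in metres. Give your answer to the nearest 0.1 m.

639.4 m

At φ = -23.01942°, λ = -23.66130°: sin φ = -0.391043, cos φ = 0.920372, sin λ = -0.401329, cos λ = 0.915934.
ΔE = −sin λ·ΔX + cos λ·ΔY = −(-0.401329)·(118) + (0.915934)·(444) = 454.03 m.
ΔN = −sin φ cos λ·ΔX − sin φ sin λ·ΔY + cos φ·ΔZ = −(-0.391043)(0.915934)(118) − (-0.391043)(-0.401329)(444) + (0.920372)(519) = 450.26 m.
Horizontal magnitude = √(ΔE² + ΔN²) = √(454.03² + 450.26²) = 639.43 m.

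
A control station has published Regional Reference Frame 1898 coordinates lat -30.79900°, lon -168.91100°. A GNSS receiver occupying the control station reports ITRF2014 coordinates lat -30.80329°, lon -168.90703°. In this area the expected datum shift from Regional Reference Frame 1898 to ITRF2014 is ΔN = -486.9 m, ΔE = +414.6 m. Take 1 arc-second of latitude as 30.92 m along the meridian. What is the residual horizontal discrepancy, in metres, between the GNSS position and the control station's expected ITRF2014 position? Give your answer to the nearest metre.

36 m

Observed coordinate differences: Δφ = -0.00429°, Δλ = +0.00397°.
Converting to metres (1° lat = 111312 m, cos φ = 0.858969): observed ΔN = -477.5 m, observed ΔE = 379.6 m.
Subtracting the expected shift leaves a residual of -477.5 − (-486.9) = 9.4 m north and 379.6 − (414.6) = -35.0 m east.
Residual distance = √(9.4² + (-35.0)²) = 36.2 m.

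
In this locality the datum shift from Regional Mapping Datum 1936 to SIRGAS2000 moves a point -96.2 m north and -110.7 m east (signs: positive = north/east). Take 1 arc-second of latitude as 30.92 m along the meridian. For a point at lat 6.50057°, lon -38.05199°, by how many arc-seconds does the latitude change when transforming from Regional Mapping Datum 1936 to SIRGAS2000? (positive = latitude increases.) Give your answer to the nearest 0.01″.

1″ of latitude = 30.92 m, so Δφ = -96.2 / 30.92 = -3.111″.

Δφ = -3.11″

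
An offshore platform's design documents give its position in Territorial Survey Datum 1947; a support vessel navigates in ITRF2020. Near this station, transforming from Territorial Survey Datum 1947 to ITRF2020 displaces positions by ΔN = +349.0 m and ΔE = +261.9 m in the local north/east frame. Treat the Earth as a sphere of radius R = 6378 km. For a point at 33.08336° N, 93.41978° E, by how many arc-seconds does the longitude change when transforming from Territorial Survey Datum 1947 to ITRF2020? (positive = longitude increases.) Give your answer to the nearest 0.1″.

Δλ = 10.1″

At latitude 33.08336°, cos φ = 0.837877.
One radian of longitude at latitude φ spans R cos φ, so Δλ = ΔE / (R cos φ) = 261.9 / (6378000 × 0.837877) = 4.9008e-05 rad = 10.109″.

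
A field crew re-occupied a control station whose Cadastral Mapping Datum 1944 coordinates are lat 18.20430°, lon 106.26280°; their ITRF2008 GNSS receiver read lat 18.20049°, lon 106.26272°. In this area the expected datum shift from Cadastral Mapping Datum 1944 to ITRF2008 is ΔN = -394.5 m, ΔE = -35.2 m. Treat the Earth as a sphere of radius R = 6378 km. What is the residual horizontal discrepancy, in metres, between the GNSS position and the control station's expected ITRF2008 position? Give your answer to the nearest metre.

40 m

Observed coordinate differences: Δφ = -0.00381°, Δλ = -0.00008°.
Converting to metres (1° lat = 111317 m, cos φ = 0.949949): observed ΔN = -424.1 m, observed ΔE = -8.5 m.
Subtracting the expected shift leaves a residual of -424.1 − (-394.5) = -29.6 m north and -8.5 − (-35.2) = 26.7 m east.
Residual distance = √((-29.6)² + 26.7²) = 39.9 m.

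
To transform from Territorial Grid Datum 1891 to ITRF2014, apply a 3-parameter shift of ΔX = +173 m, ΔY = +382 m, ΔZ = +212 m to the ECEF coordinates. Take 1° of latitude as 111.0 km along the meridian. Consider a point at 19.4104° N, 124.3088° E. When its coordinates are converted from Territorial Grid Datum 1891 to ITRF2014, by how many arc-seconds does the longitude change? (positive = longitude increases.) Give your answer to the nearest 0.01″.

Δλ = -12.32″

sin φ = 0.332332, cos φ = 0.943162, sin λ = 0.826012, cos λ = -0.563653.
East component: ΔE = −sin λ·ΔX + cos λ·ΔY = −(0.826012)(173) + (-0.563653)(382) = -358.22 m.
1° of latitude spans 111000 m; at latitude φ, 1° of longitude spans that × cos φ = 104691.0 m, so Δλ = -358.22 / 104691.0 × 3600 = -12.318″.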